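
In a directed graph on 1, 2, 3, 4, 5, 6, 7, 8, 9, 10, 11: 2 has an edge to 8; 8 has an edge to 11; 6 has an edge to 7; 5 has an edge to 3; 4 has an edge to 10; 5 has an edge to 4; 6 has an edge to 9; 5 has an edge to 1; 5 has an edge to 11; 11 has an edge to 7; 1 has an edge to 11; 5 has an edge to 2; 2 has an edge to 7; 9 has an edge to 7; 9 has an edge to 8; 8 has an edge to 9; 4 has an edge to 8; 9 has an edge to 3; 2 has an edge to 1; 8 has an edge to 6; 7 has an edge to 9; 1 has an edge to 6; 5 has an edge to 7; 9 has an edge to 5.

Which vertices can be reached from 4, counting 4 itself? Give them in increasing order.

1, 2, 3, 4, 5, 6, 7, 8, 9, 10, 11

Start at 4.
Its neighbours: 8, 10.
Then their neighbours: 6, 9, 11.
Then next layer: 3, 5, 7.
Then next layer: 1, 2.
Every vertex is now reached.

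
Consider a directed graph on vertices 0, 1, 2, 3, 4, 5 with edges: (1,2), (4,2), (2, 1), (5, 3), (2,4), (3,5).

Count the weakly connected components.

3

From 0: component {0}.
From 1: component {1, 2, 4}.
From 3: component {3, 5}.
That's 3 components.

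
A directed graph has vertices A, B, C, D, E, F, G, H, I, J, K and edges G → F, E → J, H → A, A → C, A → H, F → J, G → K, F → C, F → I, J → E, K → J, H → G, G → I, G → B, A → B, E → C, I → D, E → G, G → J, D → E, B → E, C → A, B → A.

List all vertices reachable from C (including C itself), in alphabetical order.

A, B, C, D, E, F, G, H, I, J, K

Start at C.
Its neighbours: A.
Then their neighbours: B, H.
Then next layer: E, G.
Then next layer: F, I, J, K.
Then next layer: D.
Every vertex is now reached.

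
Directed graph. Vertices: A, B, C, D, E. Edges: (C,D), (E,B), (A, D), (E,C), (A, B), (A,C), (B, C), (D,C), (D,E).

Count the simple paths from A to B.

3

A→B
A→C→D→E→B
A→D→E→B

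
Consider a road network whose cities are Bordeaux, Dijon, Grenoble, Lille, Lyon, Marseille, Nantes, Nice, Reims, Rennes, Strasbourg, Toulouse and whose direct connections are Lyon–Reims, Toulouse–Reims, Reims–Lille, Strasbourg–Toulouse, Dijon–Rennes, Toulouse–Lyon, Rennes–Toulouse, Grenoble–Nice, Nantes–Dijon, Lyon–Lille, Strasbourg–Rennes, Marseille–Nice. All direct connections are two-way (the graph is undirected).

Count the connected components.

3

From Bordeaux: component {Bordeaux}.
From Dijon: component {Dijon, Lille, Lyon, Nantes, Reims, Rennes, Strasbourg, Toulouse}.
From Grenoble: component {Grenoble, Marseille, Nice}.
That's 3 components.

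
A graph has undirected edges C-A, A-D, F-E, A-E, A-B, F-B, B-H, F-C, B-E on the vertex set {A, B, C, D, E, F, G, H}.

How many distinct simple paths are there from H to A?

5

H–B–A
H–B–E–A
H–B–E–F–C–A
H–B–F–C–A
H–B–F–E–A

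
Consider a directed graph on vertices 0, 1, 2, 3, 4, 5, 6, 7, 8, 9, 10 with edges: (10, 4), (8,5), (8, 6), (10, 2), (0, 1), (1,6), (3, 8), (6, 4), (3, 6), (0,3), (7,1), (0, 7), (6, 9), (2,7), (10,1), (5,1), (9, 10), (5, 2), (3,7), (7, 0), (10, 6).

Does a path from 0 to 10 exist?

Yes

Explore from 0.
Distance 1: reach 1, 3, 7.
Distance 2: reach 6, 8.
Distance 3: reach 4, 5, 9.
Distance 4: reach 2, 10.
Found 10.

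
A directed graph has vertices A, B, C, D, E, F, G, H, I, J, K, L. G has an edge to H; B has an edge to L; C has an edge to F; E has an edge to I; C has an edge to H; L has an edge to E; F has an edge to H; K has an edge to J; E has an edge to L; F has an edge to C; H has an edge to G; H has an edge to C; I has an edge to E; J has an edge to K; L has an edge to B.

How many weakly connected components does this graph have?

From A: component {A}.
From B: component {B, E, I, L}.
From C: component {C, F, G, H}.
From D: component {D}.
From J: component {J, K}.
That's 5 components.

5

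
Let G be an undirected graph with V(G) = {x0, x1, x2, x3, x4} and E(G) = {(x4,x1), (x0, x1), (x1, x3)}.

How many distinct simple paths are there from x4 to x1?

x4–x1

1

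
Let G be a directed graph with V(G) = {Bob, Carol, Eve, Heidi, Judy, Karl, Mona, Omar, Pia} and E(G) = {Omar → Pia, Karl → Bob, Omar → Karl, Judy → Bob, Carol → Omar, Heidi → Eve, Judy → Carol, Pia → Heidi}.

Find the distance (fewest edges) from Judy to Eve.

5

Distance 0: Judy.
Distance 1: Bob, Carol.
Distance 2: Omar.
Distance 3: Karl, Pia.
Distance 4: Heidi.
Distance 5: Eve — contains Eve.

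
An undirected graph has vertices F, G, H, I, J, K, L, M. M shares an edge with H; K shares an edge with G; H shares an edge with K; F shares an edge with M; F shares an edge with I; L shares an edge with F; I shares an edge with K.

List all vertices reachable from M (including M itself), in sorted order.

Start at M.
Its neighbours: F, H.
Then their neighbours: I, K, L.
Then next layer: G.
Nothing further is reachable.

F, G, H, I, K, L, M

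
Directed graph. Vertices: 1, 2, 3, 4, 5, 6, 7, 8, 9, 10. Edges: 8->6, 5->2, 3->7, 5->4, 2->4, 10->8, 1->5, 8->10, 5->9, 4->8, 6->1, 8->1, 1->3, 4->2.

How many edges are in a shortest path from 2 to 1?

Distance 0: 2.
Distance 1: 4.
Distance 2: 8.
Distance 3: 1, 6, 10 — contains 1.

3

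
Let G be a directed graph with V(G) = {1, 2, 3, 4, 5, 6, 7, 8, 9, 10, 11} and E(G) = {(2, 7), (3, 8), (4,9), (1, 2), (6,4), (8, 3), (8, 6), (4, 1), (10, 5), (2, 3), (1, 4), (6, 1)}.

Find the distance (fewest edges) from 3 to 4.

3

Distance 0: 3.
Distance 1: 8.
Distance 2: 6.
Distance 3: 1, 4 — contains 4.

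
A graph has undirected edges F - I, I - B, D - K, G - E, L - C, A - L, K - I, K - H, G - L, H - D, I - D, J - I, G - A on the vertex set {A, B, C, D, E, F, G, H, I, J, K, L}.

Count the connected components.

From A: component {A, C, E, G, L}.
From B: component {B, D, F, H, I, J, K}.
That's 2 components.

2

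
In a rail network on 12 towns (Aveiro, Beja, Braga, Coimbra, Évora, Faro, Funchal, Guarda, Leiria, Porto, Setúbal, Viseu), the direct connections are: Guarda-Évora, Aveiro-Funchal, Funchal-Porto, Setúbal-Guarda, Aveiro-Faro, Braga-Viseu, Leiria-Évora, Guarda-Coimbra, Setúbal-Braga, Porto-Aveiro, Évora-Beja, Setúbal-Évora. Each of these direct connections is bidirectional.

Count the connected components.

2

From Aveiro: component {Aveiro, Faro, Funchal, Porto}.
From Beja: component {Beja, Braga, Coimbra, Évora, Guarda, Leiria, Setúbal, Viseu}.
That's 2 components.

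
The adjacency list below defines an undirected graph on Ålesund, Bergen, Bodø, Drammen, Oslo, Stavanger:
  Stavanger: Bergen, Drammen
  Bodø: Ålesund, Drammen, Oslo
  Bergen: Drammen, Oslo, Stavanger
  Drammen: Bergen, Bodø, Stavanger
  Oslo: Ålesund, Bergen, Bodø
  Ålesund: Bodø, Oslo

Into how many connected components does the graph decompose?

1

From Ålesund: component {Ålesund, Bergen, Bodø, Drammen, Oslo, Stavanger}.
That's 1 component.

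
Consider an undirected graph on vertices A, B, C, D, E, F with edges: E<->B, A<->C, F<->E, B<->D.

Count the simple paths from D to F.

D–B–E–F

1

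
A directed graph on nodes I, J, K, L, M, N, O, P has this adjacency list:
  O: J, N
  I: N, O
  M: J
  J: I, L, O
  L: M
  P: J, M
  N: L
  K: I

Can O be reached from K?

Explore from K.
Distance 1: reach I.
Distance 2: reach N, O.
Found O.

Yes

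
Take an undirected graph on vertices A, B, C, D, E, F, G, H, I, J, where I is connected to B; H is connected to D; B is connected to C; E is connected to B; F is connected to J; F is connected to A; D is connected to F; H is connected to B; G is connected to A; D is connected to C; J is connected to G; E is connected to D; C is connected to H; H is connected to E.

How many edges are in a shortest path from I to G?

Distance 0: I.
Distance 1: B.
Distance 2: C, E, H.
Distance 3: D.
Distance 4: F.
Distance 5: A, J.
Distance 6: G — contains G.

6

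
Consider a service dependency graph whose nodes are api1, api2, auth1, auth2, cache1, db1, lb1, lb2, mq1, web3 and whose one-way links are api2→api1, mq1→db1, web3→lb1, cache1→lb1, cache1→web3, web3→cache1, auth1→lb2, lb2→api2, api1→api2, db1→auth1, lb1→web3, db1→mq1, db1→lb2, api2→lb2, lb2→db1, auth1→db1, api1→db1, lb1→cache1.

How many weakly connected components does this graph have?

From api1: component {api1, api2, auth1, db1, lb2, mq1}.
From auth2: component {auth2}.
From cache1: component {cache1, lb1, web3}.
That's 3 components.

3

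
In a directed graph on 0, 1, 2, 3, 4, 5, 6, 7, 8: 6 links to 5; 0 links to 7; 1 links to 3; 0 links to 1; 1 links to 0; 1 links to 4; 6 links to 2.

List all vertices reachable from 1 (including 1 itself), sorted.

Start at 1.
Its neighbours: 0, 3, 4.
Then their neighbours: 7.
Nothing further is reachable.

0, 1, 3, 4, 7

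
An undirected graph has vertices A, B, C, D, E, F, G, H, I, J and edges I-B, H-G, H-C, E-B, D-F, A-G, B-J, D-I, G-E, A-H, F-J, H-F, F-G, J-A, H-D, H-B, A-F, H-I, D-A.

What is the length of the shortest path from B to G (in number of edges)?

Distance 0: B.
Distance 1: E, H, I, J.
Distance 2: A, C, D, F, G — contains G.

2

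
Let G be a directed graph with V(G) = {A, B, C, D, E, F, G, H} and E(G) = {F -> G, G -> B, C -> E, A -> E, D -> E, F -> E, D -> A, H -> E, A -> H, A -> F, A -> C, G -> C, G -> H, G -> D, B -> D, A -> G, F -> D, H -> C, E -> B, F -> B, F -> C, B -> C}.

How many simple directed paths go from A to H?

3

A→F→G→H
A→G→H
A→H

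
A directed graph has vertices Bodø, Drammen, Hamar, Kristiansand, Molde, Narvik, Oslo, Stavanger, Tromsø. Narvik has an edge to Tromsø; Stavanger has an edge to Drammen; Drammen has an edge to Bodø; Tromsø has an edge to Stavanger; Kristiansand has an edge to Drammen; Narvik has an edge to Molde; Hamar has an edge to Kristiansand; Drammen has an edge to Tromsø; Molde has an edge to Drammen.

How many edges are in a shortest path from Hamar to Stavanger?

4

Distance 0: Hamar.
Distance 1: Kristiansand.
Distance 2: Drammen.
Distance 3: Bodø, Tromsø.
Distance 4: Stavanger — contains Stavanger.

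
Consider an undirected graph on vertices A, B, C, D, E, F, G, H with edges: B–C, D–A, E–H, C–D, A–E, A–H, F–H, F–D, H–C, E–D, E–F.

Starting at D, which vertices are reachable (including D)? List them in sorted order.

A, B, C, D, E, F, H

Start at D.
Its neighbours: A, C, E, F.
Then their neighbours: B, H.
Nothing further is reachable.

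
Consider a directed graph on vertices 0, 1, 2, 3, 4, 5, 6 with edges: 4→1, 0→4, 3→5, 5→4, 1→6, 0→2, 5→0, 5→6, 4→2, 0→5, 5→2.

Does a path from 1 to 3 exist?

Explore from 1.
Distance 1: reach 6.
The search from 1 is exhausted; no directed path reaches 3.

No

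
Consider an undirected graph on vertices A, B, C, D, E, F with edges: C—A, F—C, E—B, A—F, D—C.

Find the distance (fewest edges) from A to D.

Distance 0: A.
Distance 1: C, F.
Distance 2: D — contains D.

2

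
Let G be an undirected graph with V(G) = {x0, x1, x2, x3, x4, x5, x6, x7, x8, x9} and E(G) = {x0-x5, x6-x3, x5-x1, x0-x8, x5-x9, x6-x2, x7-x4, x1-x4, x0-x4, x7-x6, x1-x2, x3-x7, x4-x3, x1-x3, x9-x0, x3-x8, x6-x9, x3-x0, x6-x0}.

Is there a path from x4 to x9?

Yes

Explore from x4.
Distance 1: reach x0, x1, x3, x7.
Distance 2: reach x2, x5, x6, x8, x9.
Found x9.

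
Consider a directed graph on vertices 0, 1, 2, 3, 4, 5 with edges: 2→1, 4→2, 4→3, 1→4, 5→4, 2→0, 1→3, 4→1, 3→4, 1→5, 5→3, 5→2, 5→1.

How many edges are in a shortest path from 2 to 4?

Distance 0: 2.
Distance 1: 0, 1.
Distance 2: 3, 4, 5 — contains 4.

2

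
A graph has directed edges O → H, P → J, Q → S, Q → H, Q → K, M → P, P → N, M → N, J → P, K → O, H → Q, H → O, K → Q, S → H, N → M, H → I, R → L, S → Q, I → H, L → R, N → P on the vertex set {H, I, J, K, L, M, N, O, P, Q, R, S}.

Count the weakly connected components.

3

From H: component {H, I, K, O, Q, S}.
From J: component {J, M, N, P}.
From L: component {L, R}.
That's 3 components.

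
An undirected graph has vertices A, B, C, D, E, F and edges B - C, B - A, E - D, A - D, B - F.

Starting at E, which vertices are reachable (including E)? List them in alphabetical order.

Start at E.
Its neighbours: D.
Then their neighbours: A.
Then next layer: B.
Then next layer: C, F.
Every vertex is now reached.

A, B, C, D, E, F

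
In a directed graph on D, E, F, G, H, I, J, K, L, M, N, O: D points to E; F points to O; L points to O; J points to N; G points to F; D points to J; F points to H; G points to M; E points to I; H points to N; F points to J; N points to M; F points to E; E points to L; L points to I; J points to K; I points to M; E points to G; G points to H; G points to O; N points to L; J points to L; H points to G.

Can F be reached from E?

Yes

Explore from E.
Distance 1: reach G, I, L.
Distance 2: reach F, H, M, O.
Found F.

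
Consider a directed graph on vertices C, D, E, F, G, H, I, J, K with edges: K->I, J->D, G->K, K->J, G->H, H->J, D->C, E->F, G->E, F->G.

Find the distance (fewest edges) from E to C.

6

Distance 0: E.
Distance 1: F.
Distance 2: G.
Distance 3: H, K.
Distance 4: I, J.
Distance 5: D.
Distance 6: C — contains C.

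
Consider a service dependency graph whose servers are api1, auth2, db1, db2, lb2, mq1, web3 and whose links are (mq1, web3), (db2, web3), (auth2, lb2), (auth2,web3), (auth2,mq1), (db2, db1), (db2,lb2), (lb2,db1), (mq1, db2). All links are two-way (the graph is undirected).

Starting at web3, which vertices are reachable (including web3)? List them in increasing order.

Start at web3.
Its neighbours: auth2, db2, mq1.
Then their neighbours: db1, lb2.
Nothing further is reachable.

auth2, db1, db2, lb2, mq1, web3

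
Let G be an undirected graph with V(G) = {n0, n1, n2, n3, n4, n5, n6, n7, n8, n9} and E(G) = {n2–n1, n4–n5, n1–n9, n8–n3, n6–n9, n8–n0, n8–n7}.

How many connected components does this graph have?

3

From n0: component {n0, n3, n7, n8}.
From n1: component {n1, n2, n6, n9}.
From n4: component {n4, n5}.
That's 3 components.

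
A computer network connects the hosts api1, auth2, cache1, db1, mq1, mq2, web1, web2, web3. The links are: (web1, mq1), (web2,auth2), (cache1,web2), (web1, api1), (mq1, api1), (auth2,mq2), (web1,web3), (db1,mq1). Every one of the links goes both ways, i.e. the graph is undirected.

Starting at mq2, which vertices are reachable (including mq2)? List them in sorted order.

auth2, cache1, mq2, web2

Start at mq2.
Its neighbours: auth2.
Then their neighbours: web2.
Then next layer: cache1.
Nothing further is reachable.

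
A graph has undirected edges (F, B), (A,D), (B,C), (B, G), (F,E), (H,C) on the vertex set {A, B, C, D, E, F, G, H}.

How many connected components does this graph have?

2

From A: component {A, D}.
From B: component {B, C, E, F, G, H}.
That's 2 components.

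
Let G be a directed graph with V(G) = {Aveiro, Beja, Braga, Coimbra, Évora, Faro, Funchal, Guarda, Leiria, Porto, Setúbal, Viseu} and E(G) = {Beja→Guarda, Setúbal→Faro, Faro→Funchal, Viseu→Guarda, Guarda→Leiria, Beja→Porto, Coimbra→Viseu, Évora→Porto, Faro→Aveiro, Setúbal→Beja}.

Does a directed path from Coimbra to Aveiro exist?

Explore from Coimbra.
Distance 1: reach Viseu.
Distance 2: reach Guarda.
Distance 3: reach Leiria.
The search from Coimbra is exhausted; no directed path reaches Aveiro.

No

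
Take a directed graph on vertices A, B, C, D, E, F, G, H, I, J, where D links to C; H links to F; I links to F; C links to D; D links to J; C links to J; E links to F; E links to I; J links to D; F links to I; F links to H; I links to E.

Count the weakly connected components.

From A: component {A}.
From B: component {B}.
From C: component {C, D, J}.
From E: component {E, F, H, I}.
From G: component {G}.
That's 5 components.

5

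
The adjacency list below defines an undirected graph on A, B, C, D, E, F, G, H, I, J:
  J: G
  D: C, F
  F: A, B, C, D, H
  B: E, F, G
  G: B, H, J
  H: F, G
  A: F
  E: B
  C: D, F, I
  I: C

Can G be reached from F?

Explore from F.
Distance 1: reach A, B, C, D, H.
Distance 2: reach E, G, I.
Found G.

Yes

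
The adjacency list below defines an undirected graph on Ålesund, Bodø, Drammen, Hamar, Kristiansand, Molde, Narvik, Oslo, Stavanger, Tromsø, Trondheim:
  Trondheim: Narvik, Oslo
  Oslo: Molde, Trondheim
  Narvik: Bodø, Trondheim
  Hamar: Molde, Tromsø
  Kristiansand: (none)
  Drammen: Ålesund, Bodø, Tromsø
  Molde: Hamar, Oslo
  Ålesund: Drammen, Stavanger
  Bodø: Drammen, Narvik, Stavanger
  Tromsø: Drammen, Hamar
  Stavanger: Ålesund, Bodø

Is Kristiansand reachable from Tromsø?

Explore from Tromsø.
Distance 1: reach Drammen, Hamar.
Distance 2: reach Ålesund, Bodø, Molde.
Distance 3: reach Narvik, Oslo, Stavanger.
Distance 4: reach Trondheim.
The search is exhausted without reaching Kristiansand; it lies in a different component.

No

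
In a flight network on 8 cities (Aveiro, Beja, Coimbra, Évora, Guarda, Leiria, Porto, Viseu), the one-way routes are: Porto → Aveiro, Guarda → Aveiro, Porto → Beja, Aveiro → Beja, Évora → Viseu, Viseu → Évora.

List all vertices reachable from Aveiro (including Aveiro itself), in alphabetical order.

Aveiro, Beja

Start at Aveiro.
Its neighbours: Beja.
Nothing further is reachable.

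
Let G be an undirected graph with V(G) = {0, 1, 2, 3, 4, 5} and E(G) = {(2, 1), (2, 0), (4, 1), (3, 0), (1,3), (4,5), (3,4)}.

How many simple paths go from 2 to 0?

3

2–0
2–1–3–0
2–1–4–3–0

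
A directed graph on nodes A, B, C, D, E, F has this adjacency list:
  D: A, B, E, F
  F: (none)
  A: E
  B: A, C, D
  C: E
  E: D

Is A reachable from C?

Yes

Explore from C.
Distance 1: reach E.
Distance 2: reach D.
Distance 3: reach A, B, F.
Found A.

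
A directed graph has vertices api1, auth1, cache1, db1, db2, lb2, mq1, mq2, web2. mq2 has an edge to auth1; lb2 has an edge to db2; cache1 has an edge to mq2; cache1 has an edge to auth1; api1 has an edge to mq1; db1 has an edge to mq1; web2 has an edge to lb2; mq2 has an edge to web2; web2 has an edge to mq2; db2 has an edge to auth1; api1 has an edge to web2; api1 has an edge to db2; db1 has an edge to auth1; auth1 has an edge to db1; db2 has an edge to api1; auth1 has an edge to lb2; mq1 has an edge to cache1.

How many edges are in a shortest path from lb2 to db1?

3

Distance 0: lb2.
Distance 1: db2.
Distance 2: api1, auth1.
Distance 3: db1, mq1, web2 — contains db1.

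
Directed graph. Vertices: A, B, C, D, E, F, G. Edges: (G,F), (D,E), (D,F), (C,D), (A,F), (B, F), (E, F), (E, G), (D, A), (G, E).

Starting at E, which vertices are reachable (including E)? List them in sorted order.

Start at E.
Its neighbours: F, G.
Nothing further is reachable.

E, F, G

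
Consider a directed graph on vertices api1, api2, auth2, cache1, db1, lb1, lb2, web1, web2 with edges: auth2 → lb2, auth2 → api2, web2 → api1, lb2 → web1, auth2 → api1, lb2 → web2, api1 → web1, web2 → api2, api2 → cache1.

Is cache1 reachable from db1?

No

db1 has no outgoing edges, so nothing is reachable from it.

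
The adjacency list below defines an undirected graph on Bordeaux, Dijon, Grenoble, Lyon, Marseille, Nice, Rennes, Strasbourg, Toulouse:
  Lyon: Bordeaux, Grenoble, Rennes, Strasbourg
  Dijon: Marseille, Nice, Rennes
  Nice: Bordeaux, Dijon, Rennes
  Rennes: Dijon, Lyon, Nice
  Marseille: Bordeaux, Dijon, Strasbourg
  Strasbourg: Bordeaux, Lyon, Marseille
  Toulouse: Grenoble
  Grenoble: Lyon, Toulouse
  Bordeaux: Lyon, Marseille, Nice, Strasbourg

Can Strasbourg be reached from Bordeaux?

Explore from Bordeaux.
Distance 1: reach Lyon, Marseille, Nice, Strasbourg.
Found Strasbourg.

Yes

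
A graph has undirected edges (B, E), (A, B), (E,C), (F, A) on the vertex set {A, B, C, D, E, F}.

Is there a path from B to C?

Explore from B.
Distance 1: reach A, E.
Distance 2: reach C, F.
Found C.

Yes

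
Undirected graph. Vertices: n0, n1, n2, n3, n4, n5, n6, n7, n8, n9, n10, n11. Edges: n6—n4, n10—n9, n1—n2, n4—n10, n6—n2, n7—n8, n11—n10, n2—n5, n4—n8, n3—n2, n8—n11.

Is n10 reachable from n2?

Explore from n2.
Distance 1: reach n1, n3, n5, n6.
Distance 2: reach n4.
Distance 3: reach n8, n10.
Found n10.

Yes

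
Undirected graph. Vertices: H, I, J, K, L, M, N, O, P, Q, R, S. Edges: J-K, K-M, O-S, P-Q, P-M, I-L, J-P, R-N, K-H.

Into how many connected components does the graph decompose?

From H: component {H, J, K, M, P, Q}.
From I: component {I, L}.
From N: component {N, R}.
From O: component {O, S}.
That's 4 components.

4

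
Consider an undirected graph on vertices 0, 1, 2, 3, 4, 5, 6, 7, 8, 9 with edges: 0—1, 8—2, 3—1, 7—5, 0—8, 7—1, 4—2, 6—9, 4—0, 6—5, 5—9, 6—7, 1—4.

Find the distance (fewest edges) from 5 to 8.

Distance 0: 5.
Distance 1: 6, 7, 9.
Distance 2: 1.
Distance 3: 0, 3, 4.
Distance 4: 2, 8 — contains 8.

4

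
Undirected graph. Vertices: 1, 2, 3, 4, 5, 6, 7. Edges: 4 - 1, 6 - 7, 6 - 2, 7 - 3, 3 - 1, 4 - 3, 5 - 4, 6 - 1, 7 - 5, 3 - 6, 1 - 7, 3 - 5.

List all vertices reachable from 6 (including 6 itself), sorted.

Start at 6.
Its neighbours: 1, 2, 3, 7.
Then their neighbours: 4, 5.
Every vertex is now reached.

1, 2, 3, 4, 5, 6, 7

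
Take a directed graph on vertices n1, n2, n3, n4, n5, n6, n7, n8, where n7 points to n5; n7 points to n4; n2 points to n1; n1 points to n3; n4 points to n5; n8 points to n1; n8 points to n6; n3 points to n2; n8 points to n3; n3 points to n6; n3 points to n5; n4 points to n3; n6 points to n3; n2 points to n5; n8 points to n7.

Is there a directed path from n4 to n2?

Yes

Explore from n4.
Distance 1: reach n3, n5.
Distance 2: reach n2, n6.
Found n2.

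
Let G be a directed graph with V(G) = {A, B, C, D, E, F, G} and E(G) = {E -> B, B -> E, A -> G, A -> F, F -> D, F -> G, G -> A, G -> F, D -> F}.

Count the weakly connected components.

From A: component {A, D, F, G}.
From B: component {B, E}.
From C: component {C}.
That's 3 components.

3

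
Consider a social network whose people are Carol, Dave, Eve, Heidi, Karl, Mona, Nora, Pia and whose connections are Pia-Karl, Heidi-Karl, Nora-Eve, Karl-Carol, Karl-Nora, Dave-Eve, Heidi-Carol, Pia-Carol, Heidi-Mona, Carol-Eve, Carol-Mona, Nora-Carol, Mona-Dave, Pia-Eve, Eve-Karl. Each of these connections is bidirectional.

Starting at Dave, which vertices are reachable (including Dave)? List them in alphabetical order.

Carol, Dave, Eve, Heidi, Karl, Mona, Nora, Pia

Start at Dave.
Its neighbours: Eve, Mona.
Then their neighbours: Carol, Heidi, Karl, Nora, Pia.
Every vertex is now reached.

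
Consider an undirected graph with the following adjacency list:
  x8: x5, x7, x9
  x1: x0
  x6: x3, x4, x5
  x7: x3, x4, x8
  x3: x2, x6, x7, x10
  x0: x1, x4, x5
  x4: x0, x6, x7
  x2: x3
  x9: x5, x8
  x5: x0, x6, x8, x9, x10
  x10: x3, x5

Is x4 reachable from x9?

Explore from x9.
Distance 1: reach x5, x8.
Distance 2: reach x0, x6, x7, x10.
Distance 3: reach x1, x3, x4.
Found x4.

Yes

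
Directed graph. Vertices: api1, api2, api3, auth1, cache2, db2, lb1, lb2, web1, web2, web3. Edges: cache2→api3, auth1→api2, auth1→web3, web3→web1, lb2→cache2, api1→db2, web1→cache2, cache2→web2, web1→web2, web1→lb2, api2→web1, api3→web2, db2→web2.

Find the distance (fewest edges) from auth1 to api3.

4

Distance 0: auth1.
Distance 1: api2, web3.
Distance 2: web1.
Distance 3: cache2, lb2, web2.
Distance 4: api3 — contains api3.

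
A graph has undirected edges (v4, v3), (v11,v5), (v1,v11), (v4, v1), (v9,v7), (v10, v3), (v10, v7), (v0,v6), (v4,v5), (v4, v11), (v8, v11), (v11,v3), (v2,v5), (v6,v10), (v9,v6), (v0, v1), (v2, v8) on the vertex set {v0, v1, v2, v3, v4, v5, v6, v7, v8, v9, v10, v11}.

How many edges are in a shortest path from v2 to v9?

Distance 0: v2.
Distance 1: v5, v8.
Distance 2: v4, v11.
Distance 3: v1, v3.
Distance 4: v0, v10.
Distance 5: v6, v7.
Distance 6: v9 — contains v9.

6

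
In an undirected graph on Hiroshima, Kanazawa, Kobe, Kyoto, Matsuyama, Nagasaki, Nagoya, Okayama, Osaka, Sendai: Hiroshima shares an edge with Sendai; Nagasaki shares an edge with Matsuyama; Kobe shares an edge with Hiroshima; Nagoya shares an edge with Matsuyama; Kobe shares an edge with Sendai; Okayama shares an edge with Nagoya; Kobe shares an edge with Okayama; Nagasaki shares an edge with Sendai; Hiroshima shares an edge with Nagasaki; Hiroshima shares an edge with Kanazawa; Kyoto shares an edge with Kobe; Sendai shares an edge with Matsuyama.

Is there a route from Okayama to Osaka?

No

Explore from Okayama.
Distance 1: reach Kobe, Nagoya.
Distance 2: reach Hiroshima, Kyoto, Matsuyama, Sendai.
Distance 3: reach Kanazawa, Nagasaki.
The search is exhausted without reaching Osaka; it lies in a different component.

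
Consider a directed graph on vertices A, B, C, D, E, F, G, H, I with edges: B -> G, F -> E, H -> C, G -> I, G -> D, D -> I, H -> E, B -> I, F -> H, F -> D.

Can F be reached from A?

No

A has no outgoing edges, so nothing is reachable from it.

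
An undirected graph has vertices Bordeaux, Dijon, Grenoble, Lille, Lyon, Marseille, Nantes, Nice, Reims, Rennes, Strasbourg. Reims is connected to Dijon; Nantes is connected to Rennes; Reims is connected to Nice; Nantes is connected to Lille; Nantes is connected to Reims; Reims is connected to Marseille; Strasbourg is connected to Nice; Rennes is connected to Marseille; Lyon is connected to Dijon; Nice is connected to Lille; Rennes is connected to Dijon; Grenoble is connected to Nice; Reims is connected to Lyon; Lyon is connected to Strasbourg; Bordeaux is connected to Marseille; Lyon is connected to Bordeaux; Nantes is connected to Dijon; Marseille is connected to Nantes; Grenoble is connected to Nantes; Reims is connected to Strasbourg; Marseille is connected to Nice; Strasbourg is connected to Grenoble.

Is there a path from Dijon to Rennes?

Explore from Dijon.
Distance 1: reach Lyon, Nantes, Reims, Rennes.
Found Rennes.

Yes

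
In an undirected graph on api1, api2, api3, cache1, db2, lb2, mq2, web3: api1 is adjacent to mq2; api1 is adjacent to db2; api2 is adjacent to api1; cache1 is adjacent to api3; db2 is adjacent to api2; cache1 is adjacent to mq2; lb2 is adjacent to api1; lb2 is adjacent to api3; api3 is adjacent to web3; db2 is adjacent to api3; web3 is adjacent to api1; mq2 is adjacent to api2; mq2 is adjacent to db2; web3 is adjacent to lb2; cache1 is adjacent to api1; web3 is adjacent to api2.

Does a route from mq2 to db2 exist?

Explore from mq2.
Distance 1: reach api1, api2, cache1, db2.
Found db2.

Yes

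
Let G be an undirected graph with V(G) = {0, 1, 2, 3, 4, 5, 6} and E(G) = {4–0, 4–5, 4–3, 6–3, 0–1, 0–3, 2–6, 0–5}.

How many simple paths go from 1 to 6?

1–0–3–6
1–0–4–3–6
1–0–5–4–3–6

3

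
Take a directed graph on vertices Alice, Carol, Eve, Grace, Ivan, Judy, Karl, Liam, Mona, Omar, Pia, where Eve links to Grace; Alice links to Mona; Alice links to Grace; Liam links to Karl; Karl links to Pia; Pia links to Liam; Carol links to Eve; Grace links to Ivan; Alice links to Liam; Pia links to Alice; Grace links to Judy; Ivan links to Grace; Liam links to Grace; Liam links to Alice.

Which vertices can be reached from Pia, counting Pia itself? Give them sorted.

Alice, Grace, Ivan, Judy, Karl, Liam, Mona, Pia

Start at Pia.
Its neighbours: Alice, Liam.
Then their neighbours: Grace, Karl, Mona.
Then next layer: Ivan, Judy.
Nothing further is reachable.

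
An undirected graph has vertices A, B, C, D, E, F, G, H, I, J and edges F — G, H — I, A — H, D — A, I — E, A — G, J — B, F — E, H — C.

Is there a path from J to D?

Explore from J.
Distance 1: reach B.
The search is exhausted without reaching D; it lies in a different component.

No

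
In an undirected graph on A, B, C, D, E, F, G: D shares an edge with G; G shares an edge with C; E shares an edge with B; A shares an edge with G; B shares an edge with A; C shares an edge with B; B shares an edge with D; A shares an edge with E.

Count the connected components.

From A: component {A, B, C, D, E, G}.
From F: component {F}.
That's 2 components.

2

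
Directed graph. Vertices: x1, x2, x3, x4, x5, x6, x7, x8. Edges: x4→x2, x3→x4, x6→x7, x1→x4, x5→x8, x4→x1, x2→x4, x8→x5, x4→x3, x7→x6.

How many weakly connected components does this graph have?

From x1: component {x1, x2, x3, x4}.
From x5: component {x5, x8}.
From x6: component {x6, x7}.
That's 3 components.

3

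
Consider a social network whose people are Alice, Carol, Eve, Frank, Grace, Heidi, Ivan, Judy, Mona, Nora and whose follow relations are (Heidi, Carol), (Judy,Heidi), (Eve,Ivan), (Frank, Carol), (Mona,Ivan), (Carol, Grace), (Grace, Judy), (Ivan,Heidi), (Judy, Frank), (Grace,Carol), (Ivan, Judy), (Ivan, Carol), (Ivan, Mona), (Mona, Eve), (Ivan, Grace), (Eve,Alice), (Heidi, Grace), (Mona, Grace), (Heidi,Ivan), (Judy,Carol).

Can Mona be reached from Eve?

Explore from Eve.
Distance 1: reach Alice, Ivan.
Distance 2: reach Carol, Grace, Heidi, Judy, Mona.
Found Mona.

Yes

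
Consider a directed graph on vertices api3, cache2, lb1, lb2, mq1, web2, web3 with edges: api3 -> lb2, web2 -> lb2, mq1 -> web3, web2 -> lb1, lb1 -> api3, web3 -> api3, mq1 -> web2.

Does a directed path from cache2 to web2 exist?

cache2 has no outgoing edges, so nothing is reachable from it.

No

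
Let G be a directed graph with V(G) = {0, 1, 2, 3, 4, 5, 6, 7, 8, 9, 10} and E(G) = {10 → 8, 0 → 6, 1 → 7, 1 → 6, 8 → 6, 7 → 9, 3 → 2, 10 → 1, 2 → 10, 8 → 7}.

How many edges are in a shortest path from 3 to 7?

Distance 0: 3.
Distance 1: 2.
Distance 2: 10.
Distance 3: 1, 8.
Distance 4: 6, 7 — contains 7.

4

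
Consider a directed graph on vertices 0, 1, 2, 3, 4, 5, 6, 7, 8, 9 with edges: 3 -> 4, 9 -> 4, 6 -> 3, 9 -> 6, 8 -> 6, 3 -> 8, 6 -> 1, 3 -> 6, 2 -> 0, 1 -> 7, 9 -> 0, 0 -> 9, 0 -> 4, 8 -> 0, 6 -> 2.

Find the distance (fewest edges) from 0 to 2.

3

Distance 0: 0.
Distance 1: 4, 9.
Distance 2: 6.
Distance 3: 1, 2, 3 — contains 2.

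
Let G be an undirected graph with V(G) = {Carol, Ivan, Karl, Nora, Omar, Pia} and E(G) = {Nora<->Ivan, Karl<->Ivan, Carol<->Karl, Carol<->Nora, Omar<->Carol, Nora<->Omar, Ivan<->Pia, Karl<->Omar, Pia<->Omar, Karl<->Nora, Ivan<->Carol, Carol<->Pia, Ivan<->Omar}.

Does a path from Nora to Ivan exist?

Yes

Explore from Nora.
Distance 1: reach Carol, Ivan, Karl, Omar.
Found Ivan.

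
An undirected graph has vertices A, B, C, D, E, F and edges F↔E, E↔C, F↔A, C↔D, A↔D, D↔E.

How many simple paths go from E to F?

3

E–C–D–A–F
E–D–A–F
E–F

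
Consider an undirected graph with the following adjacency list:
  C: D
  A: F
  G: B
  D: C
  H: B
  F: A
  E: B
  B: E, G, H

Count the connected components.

From A: component {A, F}.
From B: component {B, E, G, H}.
From C: component {C, D}.
That's 3 components.

3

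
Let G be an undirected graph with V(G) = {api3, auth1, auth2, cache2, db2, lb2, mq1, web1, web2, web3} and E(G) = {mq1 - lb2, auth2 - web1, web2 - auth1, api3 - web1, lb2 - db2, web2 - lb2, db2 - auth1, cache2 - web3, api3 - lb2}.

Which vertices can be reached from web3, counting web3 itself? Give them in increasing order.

cache2, web3

Start at web3.
Its neighbours: cache2.
Nothing further is reachable.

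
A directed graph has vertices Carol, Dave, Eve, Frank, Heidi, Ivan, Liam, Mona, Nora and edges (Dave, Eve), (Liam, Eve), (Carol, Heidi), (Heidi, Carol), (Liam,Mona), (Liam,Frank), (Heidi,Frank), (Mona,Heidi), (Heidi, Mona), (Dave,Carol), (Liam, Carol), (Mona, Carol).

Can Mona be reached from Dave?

Yes

Explore from Dave.
Distance 1: reach Carol, Eve.
Distance 2: reach Heidi.
Distance 3: reach Frank, Mona.
Found Mona.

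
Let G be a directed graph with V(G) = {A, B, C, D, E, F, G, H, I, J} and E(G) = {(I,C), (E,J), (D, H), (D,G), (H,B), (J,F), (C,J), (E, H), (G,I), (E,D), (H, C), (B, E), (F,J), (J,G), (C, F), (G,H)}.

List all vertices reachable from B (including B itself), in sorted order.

Start at B.
Its neighbours: E.
Then their neighbours: D, H, J.
Then next layer: C, F, G.
Then next layer: I.
Nothing further is reachable.

B, C, D, E, F, G, H, I, J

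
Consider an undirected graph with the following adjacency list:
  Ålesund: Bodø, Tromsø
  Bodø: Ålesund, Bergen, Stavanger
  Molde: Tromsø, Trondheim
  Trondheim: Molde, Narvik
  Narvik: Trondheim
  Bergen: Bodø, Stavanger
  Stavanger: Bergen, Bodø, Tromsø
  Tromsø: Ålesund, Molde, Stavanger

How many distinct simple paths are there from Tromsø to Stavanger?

Tromsø–Ålesund–Bodø–Bergen–Stavanger
Tromsø–Ålesund–Bodø–Stavanger
Tromsø–Stavanger

3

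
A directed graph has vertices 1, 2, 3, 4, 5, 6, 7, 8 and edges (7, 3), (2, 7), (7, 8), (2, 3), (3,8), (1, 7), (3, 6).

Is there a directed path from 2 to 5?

No

Explore from 2.
Distance 1: reach 3, 7.
Distance 2: reach 6, 8.
The search from 2 is exhausted; no directed path reaches 5.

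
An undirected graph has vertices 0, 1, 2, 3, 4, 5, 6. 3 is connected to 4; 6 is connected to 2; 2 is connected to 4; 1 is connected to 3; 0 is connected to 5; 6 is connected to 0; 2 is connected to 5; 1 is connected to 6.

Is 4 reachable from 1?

Explore from 1.
Distance 1: reach 3, 6.
Distance 2: reach 0, 2, 4.
Found 4.

Yes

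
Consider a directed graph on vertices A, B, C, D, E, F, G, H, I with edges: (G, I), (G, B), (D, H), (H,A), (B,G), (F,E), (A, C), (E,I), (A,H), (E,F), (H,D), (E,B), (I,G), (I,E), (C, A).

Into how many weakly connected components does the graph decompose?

From A: component {A, C, D, H}.
From B: component {B, E, F, G, I}.
That's 2 components.

2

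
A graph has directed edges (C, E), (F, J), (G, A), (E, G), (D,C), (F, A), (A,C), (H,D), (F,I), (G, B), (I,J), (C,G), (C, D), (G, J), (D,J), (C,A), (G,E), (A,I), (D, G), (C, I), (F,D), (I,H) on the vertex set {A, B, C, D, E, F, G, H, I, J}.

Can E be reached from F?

Yes

Explore from F.
Distance 1: reach A, D, I, J.
Distance 2: reach C, G, H.
Distance 3: reach B, E.
Found E.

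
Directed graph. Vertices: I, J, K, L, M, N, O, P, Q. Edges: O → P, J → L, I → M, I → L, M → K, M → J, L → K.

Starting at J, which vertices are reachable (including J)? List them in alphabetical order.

Start at J.
Its neighbours: L.
Then their neighbours: K.
Nothing further is reachable.

J, K, L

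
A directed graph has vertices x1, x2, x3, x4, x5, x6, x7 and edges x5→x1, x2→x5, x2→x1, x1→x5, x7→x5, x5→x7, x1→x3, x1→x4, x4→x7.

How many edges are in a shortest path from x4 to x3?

4

Distance 0: x4.
Distance 1: x7.
Distance 2: x5.
Distance 3: x1.
Distance 4: x3 — contains x3.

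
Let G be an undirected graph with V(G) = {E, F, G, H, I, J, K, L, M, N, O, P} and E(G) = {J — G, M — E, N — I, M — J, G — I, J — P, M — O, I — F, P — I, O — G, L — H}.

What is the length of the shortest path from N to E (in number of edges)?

Distance 0: N.
Distance 1: I.
Distance 2: F, G, P.
Distance 3: J, O.
Distance 4: M.
Distance 5: E — contains E.

5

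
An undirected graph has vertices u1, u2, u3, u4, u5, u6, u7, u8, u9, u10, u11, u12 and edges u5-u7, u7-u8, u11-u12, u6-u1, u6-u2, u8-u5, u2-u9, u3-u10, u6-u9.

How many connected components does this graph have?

From u1: component {u1, u2, u6, u9}.
From u3: component {u3, u10}.
From u4: component {u4}.
From u5: component {u5, u7, u8}.
From u11: component {u11, u12}.
That's 5 components.

5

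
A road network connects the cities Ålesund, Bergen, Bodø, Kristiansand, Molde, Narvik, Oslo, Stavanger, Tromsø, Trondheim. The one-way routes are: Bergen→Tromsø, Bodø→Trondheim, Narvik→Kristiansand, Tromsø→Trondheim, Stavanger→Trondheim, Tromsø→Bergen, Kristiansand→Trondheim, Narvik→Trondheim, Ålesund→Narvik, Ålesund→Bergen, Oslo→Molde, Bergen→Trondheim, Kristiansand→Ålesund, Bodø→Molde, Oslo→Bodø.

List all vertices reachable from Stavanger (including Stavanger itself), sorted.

Start at Stavanger.
Its neighbours: Trondheim.
Nothing further is reachable.

Stavanger, Trondheim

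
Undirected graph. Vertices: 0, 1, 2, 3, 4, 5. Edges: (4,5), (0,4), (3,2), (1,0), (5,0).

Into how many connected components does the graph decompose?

From 0: component {0, 1, 4, 5}.
From 2: component {2, 3}.
That's 2 components.

2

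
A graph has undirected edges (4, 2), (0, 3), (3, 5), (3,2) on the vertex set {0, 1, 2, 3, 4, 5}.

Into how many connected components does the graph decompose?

From 0: component {0, 2, 3, 4, 5}.
From 1: component {1}.
That's 2 components.

2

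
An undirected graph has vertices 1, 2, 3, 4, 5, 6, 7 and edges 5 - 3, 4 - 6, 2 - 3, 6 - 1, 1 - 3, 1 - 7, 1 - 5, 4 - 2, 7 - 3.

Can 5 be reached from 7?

Explore from 7.
Distance 1: reach 1, 3.
Distance 2: reach 2, 5, 6.
Found 5.

Yes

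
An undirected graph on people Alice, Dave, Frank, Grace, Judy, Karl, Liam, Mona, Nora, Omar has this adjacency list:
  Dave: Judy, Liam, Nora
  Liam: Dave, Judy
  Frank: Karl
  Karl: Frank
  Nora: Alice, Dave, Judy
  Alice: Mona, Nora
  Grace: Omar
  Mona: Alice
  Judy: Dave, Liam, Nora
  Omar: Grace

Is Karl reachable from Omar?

No

Explore from Omar.
Distance 1: reach Grace.
The search is exhausted without reaching Karl; it lies in a different component.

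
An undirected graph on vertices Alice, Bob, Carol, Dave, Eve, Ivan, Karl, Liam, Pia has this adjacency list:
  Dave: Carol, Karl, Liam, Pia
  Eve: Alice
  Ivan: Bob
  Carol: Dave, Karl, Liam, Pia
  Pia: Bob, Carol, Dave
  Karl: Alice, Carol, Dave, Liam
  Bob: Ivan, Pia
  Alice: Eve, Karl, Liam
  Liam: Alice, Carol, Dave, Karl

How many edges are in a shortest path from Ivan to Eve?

Distance 0: Ivan.
Distance 1: Bob.
Distance 2: Pia.
Distance 3: Carol, Dave.
Distance 4: Karl, Liam.
Distance 5: Alice.
Distance 6: Eve — contains Eve.

6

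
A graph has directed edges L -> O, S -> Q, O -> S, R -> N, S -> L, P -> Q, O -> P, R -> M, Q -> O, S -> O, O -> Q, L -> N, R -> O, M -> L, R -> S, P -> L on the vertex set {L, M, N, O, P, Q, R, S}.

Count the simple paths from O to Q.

3

O→P→Q
O→Q
O→S→Q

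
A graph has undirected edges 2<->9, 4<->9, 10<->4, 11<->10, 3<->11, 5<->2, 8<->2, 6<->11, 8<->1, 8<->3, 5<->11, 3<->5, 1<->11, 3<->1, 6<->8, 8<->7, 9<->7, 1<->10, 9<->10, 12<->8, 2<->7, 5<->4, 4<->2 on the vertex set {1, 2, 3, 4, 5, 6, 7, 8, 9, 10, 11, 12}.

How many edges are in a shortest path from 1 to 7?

2

Distance 0: 1.
Distance 1: 3, 8, 10, 11.
Distance 2: 2, 4, 5, 6, 7, 9, 12 — contains 7.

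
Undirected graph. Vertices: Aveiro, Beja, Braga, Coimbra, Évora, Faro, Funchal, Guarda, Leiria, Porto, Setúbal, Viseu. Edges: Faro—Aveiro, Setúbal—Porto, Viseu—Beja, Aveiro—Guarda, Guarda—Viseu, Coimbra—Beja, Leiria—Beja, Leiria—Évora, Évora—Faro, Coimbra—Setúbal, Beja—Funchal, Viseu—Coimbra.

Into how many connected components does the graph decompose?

2

From Aveiro: component {Aveiro, Beja, Coimbra, Évora, Faro, Funchal, Guarda, Leiria, Porto, Setúbal, Viseu}.
From Braga: component {Braga}.
That's 2 components.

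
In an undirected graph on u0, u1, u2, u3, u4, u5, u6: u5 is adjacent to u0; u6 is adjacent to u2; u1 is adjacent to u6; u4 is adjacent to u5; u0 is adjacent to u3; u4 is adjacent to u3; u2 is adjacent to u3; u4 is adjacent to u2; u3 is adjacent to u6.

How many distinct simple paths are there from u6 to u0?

7

u6–u2–u3–u0
u6–u2–u3–u4–u5–u0
u6–u2–u4–u3–u0
u6–u2–u4–u5–u0
u6–u3–u0
u6–u3–u2–u4–u5–u0
u6–u3–u4–u5–u0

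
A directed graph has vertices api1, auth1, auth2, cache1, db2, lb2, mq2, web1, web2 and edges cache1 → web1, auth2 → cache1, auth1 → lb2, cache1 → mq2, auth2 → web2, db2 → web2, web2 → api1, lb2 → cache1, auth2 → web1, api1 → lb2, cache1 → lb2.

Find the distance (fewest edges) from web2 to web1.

4

Distance 0: web2.
Distance 1: api1.
Distance 2: lb2.
Distance 3: cache1.
Distance 4: mq2, web1 — contains web1.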